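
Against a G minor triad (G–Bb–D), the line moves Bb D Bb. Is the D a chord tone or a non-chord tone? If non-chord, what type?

Chord tone (the fifth of G minor triad).

G minor triad contains G, Bb, D; D is the fifth, so it is a chord tone.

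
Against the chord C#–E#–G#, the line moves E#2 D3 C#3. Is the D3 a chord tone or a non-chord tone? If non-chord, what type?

Non-chord tone — an appoggiatura.

The harmony at that moment is C# major triad (C#, E#, G#); D3 is not a chord tone.
It is approached by leap up from E#2 and left by step down to C#3.
Leap in, step out — an appoggiatura.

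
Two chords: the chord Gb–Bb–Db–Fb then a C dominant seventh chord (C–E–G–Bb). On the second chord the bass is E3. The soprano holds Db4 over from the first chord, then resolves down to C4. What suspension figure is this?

7–6 suspension.

At the second chord the bass is E3. The suspended Db4 lies a seventh above the bass; after resolving down by step to C4, the interval above the bass becomes a sixth.
Suspension figures are named by those two intervals: 7–6.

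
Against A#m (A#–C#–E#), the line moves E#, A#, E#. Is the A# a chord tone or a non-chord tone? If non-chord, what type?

A# minor triad contains A#, C#, E#; A# is the root, so it is a chord tone.

Chord tone (the root of A# minor triad).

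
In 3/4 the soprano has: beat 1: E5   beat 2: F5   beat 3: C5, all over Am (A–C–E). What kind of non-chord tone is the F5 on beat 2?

Escape tone.

The harmony at that moment is A minor triad (A, C, E); F5 is not a chord tone.
It is approached by step up from E5 and left by leap down to C5.
Step in, leap out, on a weak beat — an escape tone.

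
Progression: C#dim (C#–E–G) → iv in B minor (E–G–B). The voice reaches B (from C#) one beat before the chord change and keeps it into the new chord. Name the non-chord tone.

The harmony at that moment is C# diminished triad (C#, E, G); B is not a chord tone.
It is approached by step down from C# and then sustained as the same pitch into the next harmony.
Arriving early and becoming a chord tone when the harmony changes — an anticipation.

B is an anticipation.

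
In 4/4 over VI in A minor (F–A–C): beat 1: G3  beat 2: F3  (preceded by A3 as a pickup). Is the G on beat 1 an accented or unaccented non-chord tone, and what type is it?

Accented passing tone.

The harmony at that moment is F major triad (F, A, C); G3 is not a chord tone.
It is approached by step down from A3 and left by step down to F3.
Step in, step out in the same direction — a passing tone.
It falls on the downbeat, so it is accented.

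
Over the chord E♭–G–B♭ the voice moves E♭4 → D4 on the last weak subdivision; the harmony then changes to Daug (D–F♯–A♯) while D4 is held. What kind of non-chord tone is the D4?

D4 is an anticipation.

The harmony at that moment is E♭ major triad (E♭, G, B♭); D4 is not a chord tone.
It is approached by step down from E♭4 and then sustained as the same pitch into the next harmony.
Arriving early and becoming a chord tone when the harmony changes — an anticipation.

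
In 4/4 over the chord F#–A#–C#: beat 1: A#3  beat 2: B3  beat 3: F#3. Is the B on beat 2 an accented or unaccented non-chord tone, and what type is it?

The harmony at that moment is F# major triad (F#, A#, C#); B3 is not a chord tone.
It is approached by step up from A#3 and left by leap down to F#3.
Step in, leap out — an escape tone.
It falls on a weak beat, so it is unaccented.

Unaccented escape tone.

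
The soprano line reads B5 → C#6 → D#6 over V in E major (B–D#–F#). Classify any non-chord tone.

C#6 is a passing tone.

The harmony at that moment is B major triad (B, D#, F#); C#6 is not a chord tone.
It is approached by step up from B5 and left by step up to D#6.
Step in, step out in the same direction — a passing tone.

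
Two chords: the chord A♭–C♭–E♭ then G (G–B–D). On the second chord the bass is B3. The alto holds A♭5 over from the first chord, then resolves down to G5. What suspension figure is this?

At the second chord the bass is B3. The suspended A♭5 lies a seventh above the bass; after resolving down by step to G5, the interval above the bass becomes a sixth.
Suspension figures are named by those two intervals: 7–6.

7–6 suspension.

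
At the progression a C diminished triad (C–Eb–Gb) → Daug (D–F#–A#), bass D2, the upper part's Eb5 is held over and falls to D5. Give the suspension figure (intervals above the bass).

At the second chord the bass is D2. The suspended Eb5 lies a ninth above the bass; after resolving down by step to D5, the interval above the bass becomes an octave.
Suspension figures are named by those two intervals: 9–8.

9–8 suspension.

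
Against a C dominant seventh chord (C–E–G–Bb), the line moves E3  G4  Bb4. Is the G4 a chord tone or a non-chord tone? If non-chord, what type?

C dominant seventh chord contains C, E, G, Bb; G is the fifth, so it is a chord tone.

Chord tone (the fifth of C dominant seventh chord).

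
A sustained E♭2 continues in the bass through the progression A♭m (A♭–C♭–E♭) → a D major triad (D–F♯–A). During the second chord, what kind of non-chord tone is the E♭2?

Pedal tone (pedal point).

The harmony at that moment is D major triad (D, F♯, A); E♭2 is not a chord tone.
It is held over (the same pitch as the preceding E♭2) and then sustained as the same pitch into the next harmony.
Sustained through a change of harmony — a pedal tone.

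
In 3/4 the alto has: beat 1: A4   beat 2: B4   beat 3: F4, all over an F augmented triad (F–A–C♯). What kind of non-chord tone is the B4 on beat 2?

Escape tone.

The harmony at that moment is F augmented triad (F, A, C♯); B4 is not a chord tone.
It is approached by step up from A4 and left by leap down to F4.
Step in, leap out, on a weak beat — an escape tone.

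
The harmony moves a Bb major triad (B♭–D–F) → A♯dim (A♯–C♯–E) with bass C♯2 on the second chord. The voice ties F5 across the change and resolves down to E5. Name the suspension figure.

4–3 suspension.

At the second chord the bass is C♯2. The suspended F5 lies a fourth above the bass; after resolving down by step to E5, the interval above the bass becomes a third.
Suspension figures are named by those two intervals: 4–3.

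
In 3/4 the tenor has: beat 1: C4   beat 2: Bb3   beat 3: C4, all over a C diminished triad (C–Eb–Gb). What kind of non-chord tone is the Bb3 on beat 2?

The harmony at that moment is C diminished triad (C, Eb, Gb); Bb3 is not a chord tone.
It is approached by step down from C4 and left by step up to C4.
Step away and step back to the same note — a neighbor tone (lower neighbor).

Lower neighbor tone.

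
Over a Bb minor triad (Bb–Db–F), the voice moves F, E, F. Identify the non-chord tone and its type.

The harmony at that moment is Bb minor triad (Bb, Db, F); E is not a chord tone.
It is approached by step down from F and left by step up to F.
Step away and step back to the same note — a neighbor tone (lower neighbor).

E is a neighbor tone.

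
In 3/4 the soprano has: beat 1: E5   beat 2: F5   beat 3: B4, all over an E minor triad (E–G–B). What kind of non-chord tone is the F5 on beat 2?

The harmony at that moment is E minor triad (E, G, B); F5 is not a chord tone.
It is approached by step up from E5 and left by leap down to B4.
Step in, leap out, on a weak beat — an escape tone.

Escape tone.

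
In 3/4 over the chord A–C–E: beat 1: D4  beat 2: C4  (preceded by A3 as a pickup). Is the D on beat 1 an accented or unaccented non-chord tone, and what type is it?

The harmony at that moment is A minor triad (A, C, E); D4 is not a chord tone.
It is approached by leap up from A3 and left by step down to C4.
Leap in, step out — an appoggiatura.
It falls on the downbeat, so it is accented.

Accented appoggiatura.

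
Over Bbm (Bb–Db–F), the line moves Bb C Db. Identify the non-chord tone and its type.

C is a passing tone.

The harmony at that moment is Bb minor triad (Bb, Db, F); C is not a chord tone.
It is approached by step up from Bb and left by step up to Db.
Step in, step out in the same direction — a passing tone.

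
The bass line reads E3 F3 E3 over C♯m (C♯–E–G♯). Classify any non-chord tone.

The harmony at that moment is C♯ minor triad (C♯, E, G♯); F3 is not a chord tone.
It is approached by step up from E3 and left by step down to E3.
Step away and step back to the same note — a neighbor tone (upper neighbor).

F3 is a neighbor tone.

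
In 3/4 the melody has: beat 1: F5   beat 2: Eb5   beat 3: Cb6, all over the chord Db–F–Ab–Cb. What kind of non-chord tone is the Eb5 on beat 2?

The harmony at that moment is Db dominant seventh chord (Db, F, Ab, Cb); Eb5 is not a chord tone.
It is approached by step down from F5 and left by leap up to Cb6.
Step in, leap out, on a weak beat — an escape tone.

Escape tone.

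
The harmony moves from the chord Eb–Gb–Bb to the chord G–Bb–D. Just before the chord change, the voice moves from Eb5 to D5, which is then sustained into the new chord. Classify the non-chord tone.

D5 is an anticipation.

The harmony at that moment is Eb minor triad (Eb, Gb, Bb); D5 is not a chord tone.
It is approached by step down from Eb5 and then sustained as the same pitch into the next harmony.
Arriving early and becoming a chord tone when the harmony changes — an anticipation.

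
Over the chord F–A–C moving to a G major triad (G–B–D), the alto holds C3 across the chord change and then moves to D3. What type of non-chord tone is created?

The harmony at that moment is G major triad (G, B, D); C3 is not a chord tone.
It is held over (the same pitch as the preceding C3) and left by step up to D3.
Held over from the previous chord and resolving up by step — a retardation.

C3 is a retardation.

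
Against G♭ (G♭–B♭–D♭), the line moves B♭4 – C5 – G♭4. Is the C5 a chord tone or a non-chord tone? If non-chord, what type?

Non-chord tone — an escape tone.

The harmony at that moment is G♭ major triad (G♭, B♭, D♭); C5 is not a chord tone.
It is approached by step up from B♭4 and left by leap down to G♭4.
Step in, leap out — an escape tone.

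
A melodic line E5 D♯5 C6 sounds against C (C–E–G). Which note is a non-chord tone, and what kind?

D♯5 is an escape tone.

The harmony at that moment is C major triad (C, E, G); D♯5 is not a chord tone.
It is approached by step down from E5 and left by leap up to C6.
Step in, leap out — an escape tone.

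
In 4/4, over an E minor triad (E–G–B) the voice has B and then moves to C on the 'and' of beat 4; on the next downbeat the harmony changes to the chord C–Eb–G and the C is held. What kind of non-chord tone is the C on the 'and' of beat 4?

Anticipation.

The harmony at that moment is E minor triad (E, G, B); C is not a chord tone.
It is approached by step up from B and then sustained as the same pitch into the next harmony.
Arriving early and becoming a chord tone when the harmony changes — an anticipation.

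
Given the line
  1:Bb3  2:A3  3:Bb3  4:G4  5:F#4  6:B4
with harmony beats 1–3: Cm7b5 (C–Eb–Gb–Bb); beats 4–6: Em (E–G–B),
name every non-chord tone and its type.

A3 (beat 2) — neighbor tone; F#4 (beat 5) — escape tone.

The harmony at that moment is C half-diminished seventh chord (C, Eb, Gb, Bb); A3 is not a chord tone.
It is approached by step down from Bb3 and left by step up to Bb3.
Step away and step back to the same note — a neighbor tone (lower neighbor).
The harmony at that moment is E minor triad (E, G, B); F#4 is not a chord tone.
It is approached by step down from G4 and left by leap up to B4.
Step in, leap out — an escape tone.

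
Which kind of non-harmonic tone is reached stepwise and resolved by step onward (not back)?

Passing tone.

Approach: by step. Departure: by step, continuing in the same direction.
Stepwise on both sides with no change of direction means the note fills in the space between two different chord tones — a passing tone. (Had it turned back to its starting note it would be a neighbor tone instead.)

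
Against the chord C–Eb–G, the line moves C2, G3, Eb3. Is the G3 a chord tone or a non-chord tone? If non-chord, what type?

C minor triad contains C, Eb, G; G is the fifth, so it is a chord tone.

Chord tone (the fifth of C minor triad).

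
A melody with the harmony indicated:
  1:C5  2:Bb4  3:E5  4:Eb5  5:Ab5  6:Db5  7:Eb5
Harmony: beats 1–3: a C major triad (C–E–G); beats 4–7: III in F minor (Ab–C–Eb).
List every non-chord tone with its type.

The harmony at that moment is C major triad (C, E, G); Bb4 is not a chord tone.
It is approached by step down from C5 and left by leap up to E5.
Step in, leap out — an escape tone.
The harmony at that moment is Ab major triad (Ab, C, Eb); Db5 is not a chord tone.
It is approached by leap down from Ab5 and left by step up to Eb5.
Leap in, step out — an appoggiatura.

Bb4 (beat 2) — escape tone; Db5 (beat 6) — appoggiatura.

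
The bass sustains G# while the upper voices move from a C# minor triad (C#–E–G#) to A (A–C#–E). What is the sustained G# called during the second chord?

Pedal tone (pedal point).

The harmony at that moment is A major triad (A, C#, E); G# is not a chord tone.
It is held over (the same pitch as the preceding G#) and then sustained as the same pitch into the next harmony.
Sustained through a change of harmony — a pedal tone.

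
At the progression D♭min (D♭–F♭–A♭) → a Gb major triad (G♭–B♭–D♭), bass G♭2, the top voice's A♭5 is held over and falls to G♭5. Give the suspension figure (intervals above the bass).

At the second chord the bass is G♭2. The suspended A♭5 lies a ninth above the bass; after resolving down by step to G♭5, the interval above the bass becomes an octave.
Suspension figures are named by those two intervals: 9–8.

9–8 suspension.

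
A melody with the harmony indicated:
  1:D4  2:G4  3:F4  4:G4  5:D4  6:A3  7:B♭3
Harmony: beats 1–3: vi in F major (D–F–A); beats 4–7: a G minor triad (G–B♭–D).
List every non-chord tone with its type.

The harmony at that moment is D minor triad (D, F, A); G4 is not a chord tone.
It is approached by leap up from D4 and left by step down to F4.
Leap in, step out — an appoggiatura.
The harmony at that moment is G minor triad (G, B♭, D); A3 is not a chord tone.
It is approached by leap down from D4 and left by step up to B♭3.
Leap in, step out — an appoggiatura.

G4 (beat 2) — appoggiatura; A3 (beat 6) — appoggiatura.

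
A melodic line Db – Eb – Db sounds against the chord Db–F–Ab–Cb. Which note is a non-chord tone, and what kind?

The harmony at that moment is Db dominant seventh chord (Db, F, Ab, Cb); Eb is not a chord tone.
It is approached by step up from Db and left by step down to Db.
Step away and step back to the same note — a neighbor tone (upper neighbor).

Eb is a neighbor tone.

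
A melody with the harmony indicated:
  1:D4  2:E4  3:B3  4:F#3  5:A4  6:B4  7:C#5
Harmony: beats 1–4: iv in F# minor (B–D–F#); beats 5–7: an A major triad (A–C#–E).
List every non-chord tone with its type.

The harmony at that moment is B minor triad (B, D, F#); E4 is not a chord tone.
It is approached by step up from D4 and left by leap down to B3.
Step in, leap out — an escape tone.
The harmony at that moment is A major triad (A, C#, E); B4 is not a chord tone.
It is approached by step up from A4 and left by step up to C#5.
Step in, step out in the same direction — a passing tone.

E4 (beat 2) — escape tone; B4 (beat 6) — passing tone.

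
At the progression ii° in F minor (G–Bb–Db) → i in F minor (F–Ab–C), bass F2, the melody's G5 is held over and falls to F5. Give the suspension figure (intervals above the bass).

At the second chord the bass is F2. The suspended G5 lies a ninth above the bass; after resolving down by step to F5, the interval above the bass becomes an octave.
Suspension figures are named by those two intervals: 9–8.

9–8 suspension.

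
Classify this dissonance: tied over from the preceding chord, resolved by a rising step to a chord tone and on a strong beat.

Approach: by preparation — the pitch is first a chord tone, then held (tied or repeated) while the harmony changes under it. Departure: up by step. Metric position: strong.
A prepared dissonance that resolves upward by step — a retardation. (The same figure resolving downward would be a suspension.)

Retardation.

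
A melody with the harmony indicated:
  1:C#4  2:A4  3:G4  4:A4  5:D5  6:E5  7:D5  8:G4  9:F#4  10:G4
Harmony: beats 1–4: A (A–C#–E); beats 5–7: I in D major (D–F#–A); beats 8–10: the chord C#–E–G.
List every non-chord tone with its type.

The harmony at that moment is A major triad (A, C#, E); G4 is not a chord tone.
It is approached by step down from A4 and left by step up to A4.
Step away and step back to the same note — a neighbor tone (lower neighbor).
The harmony at that moment is D major triad (D, F#, A); E5 is not a chord tone.
It is approached by step up from D5 and left by step down to D5.
Step away and step back to the same note — a neighbor tone (upper neighbor).
The harmony at that moment is C# diminished triad (C#, E, G); F#4 is not a chord tone.
It is approached by step down from G4 and left by step up to G4.
Step away and step back to the same note — a neighbor tone (lower neighbor).

G4 (beat 3) — neighbor tone; E5 (beat 6) — neighbor tone; F#4 (beat 9) — neighbor tone.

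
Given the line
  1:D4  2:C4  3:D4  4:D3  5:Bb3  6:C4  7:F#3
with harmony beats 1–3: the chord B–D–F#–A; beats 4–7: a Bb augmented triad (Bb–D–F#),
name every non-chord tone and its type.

C4 (beat 2) — neighbor tone; C4 (beat 6) — escape tone.

The harmony at that moment is B minor seventh chord (B, D, F#, A); C4 is not a chord tone.
It is approached by step down from D4 and left by step up to D4.
Step away and step back to the same note — a neighbor tone (lower neighbor).
The harmony at that moment is Bb augmented triad (Bb, D, F#); C4 is not a chord tone.
It is approached by step up from Bb3 and left by leap down to F#3.
Step in, leap out — an escape tone.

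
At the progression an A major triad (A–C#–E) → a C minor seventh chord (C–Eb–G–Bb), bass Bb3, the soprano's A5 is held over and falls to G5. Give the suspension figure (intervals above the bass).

At the second chord the bass is Bb3. The suspended A5 lies a seventh above the bass; after resolving down by step to G5, the interval above the bass becomes a sixth.
Suspension figures are named by those two intervals: 7–6.

7–6 suspension.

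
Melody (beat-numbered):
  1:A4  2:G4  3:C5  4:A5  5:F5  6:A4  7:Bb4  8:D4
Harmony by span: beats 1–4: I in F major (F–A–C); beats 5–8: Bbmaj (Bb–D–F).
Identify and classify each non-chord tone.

The harmony at that moment is F major triad (F, A, C); G4 is not a chord tone.
It is approached by step down from A4 and left by leap up to C5.
Step in, leap out — an escape tone.
The harmony at that moment is Bb major triad (Bb, D, F); A4 is not a chord tone.
It is approached by leap down from F5 and left by step up to Bb4.
Leap in, step out — an appoggiatura.

G4 (beat 2) — escape tone; A4 (beat 6) — appoggiatura.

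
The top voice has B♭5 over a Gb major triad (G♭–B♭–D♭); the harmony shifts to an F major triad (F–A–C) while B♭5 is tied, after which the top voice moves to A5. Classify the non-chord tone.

The harmony at that moment is F major triad (F, A, C); B♭5 is not a chord tone.
It is held over (the same pitch as the preceding B♭5) and left by step down to A5.
Held over from the previous chord and resolving down by step — a suspension.

B♭5 is a suspension.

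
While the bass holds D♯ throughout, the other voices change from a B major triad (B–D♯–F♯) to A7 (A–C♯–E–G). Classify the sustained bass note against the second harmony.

Pedal tone (pedal point).

The harmony at that moment is A dominant seventh chord (A, C♯, E, G); D♯ is not a chord tone.
It is held over (the same pitch as the preceding D♯) and then sustained as the same pitch into the next harmony.
Sustained through a change of harmony — a pedal tone.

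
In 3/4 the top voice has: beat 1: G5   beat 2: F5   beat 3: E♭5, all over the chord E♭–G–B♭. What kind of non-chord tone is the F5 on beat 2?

Passing tone.

The harmony at that moment is E♭ major triad (E♭, G, B♭); F5 is not a chord tone.
It is approached by step down from G5 and left by step down to E♭5.
Step in, step out in the same direction — a passing tone.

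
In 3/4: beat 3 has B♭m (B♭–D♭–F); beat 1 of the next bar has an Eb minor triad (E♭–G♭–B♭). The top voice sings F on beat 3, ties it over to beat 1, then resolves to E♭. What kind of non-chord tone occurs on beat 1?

The harmony at that moment is E♭ minor triad (E♭, G♭, B♭); F is not a chord tone.
It is held over (the same pitch as the preceding F) and left by step down to E♭.
Held over from the previous chord and resolving down by step — a suspension.

Suspension.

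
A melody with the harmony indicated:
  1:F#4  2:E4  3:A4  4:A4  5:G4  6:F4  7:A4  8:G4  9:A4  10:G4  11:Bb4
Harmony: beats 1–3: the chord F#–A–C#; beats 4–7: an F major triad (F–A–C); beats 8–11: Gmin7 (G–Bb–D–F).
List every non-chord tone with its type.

E4 (beat 2) — escape tone; G4 (beat 5) — passing tone; A4 (beat 9) — neighbor tone.

The harmony at that moment is F# minor triad (F#, A, C#); E4 is not a chord tone.
It is approached by step down from F#4 and left by leap up to A4.
Step in, leap out — an escape tone.
The harmony at that moment is F major triad (F, A, C); G4 is not a chord tone.
It is approached by step down from A4 and left by step down to F4.
Step in, step out in the same direction — a passing tone.
The harmony at that moment is G minor seventh chord (G, Bb, D, F); A4 is not a chord tone.
It is approached by step up from G4 and left by step down to G4.
Step away and step back to the same note — a neighbor tone (upper neighbor).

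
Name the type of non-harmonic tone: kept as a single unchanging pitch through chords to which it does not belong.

Pedal tone.

Approach: none. Departure: none — a single pitch is sustained while the chords change around it, passing through harmonies that do not contain it.
No melodic motion at all; the dissonance is created entirely by the moving harmonies against the stationary note — a pedal tone (pedal point).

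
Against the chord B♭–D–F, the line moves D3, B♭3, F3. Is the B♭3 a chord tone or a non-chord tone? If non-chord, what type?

Chord tone (the root of Bb major triad).

Bb major triad contains B♭, D, F; B♭ is the root, so it is a chord tone.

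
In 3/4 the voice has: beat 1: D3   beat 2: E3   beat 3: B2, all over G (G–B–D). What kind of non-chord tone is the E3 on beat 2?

The harmony at that moment is G major triad (G, B, D); E3 is not a chord tone.
It is approached by step up from D3 and left by leap down to B2.
Step in, leap out, on a weak beat — an escape tone.

Escape tone.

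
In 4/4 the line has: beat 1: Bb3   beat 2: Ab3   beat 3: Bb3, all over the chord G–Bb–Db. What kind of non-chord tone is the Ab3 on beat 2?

Lower neighbor tone.

The harmony at that moment is G diminished triad (G, Bb, Db); Ab3 is not a chord tone.
It is approached by step down from Bb3 and left by step up to Bb3.
Step away and step back to the same note — a neighbor tone (lower neighbor).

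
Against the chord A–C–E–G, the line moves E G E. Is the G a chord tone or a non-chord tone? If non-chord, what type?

Chord tone (the seventh of A minor seventh chord).

A minor seventh chord contains A, C, E, G; G is the seventh, so it is a chord tone.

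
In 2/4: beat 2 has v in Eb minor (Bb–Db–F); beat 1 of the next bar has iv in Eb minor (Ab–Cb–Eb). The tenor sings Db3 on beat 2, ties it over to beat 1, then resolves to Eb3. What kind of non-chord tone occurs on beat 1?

The harmony at that moment is Ab minor triad (Ab, Cb, Eb); Db3 is not a chord tone.
It is held over (the same pitch as the preceding Db3) and left by step up to Eb3.
Held over from the previous chord and resolving up by step — a retardation.

Retardation.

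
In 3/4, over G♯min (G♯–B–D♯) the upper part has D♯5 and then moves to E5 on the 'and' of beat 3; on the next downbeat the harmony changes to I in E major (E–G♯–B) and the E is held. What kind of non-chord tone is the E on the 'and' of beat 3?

Anticipation.

The harmony at that moment is G♯ minor triad (G♯, B, D♯); E5 is not a chord tone.
It is approached by step up from D♯5 and then sustained as the same pitch into the next harmony.
Arriving early and becoming a chord tone when the harmony changes — an anticipation.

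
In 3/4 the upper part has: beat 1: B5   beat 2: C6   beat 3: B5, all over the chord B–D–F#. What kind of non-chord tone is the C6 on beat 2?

The harmony at that moment is B minor triad (B, D, F#); C6 is not a chord tone.
It is approached by step up from B5 and left by step down to B5.
Step away and step back to the same note — a neighbor tone (upper neighbor).

Upper neighbor tone.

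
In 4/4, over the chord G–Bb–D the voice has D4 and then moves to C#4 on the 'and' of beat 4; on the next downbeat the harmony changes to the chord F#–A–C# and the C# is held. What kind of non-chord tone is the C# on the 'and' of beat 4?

Anticipation.

The harmony at that moment is G minor triad (G, Bb, D); C#4 is not a chord tone.
It is approached by step down from D4 and then sustained as the same pitch into the next harmony.
Arriving early and becoming a chord tone when the harmony changes — an anticipation.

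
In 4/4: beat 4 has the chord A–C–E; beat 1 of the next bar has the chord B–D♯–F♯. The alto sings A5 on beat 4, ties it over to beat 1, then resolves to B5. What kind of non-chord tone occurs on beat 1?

Retardation.

The harmony at that moment is B major triad (B, D♯, F♯); A5 is not a chord tone.
It is held over (the same pitch as the preceding A5) and left by step up to B5.
Held over from the previous chord and resolving up by step — a retardation.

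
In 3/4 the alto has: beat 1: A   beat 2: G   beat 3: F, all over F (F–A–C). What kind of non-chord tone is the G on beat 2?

The harmony at that moment is F major triad (F, A, C); G is not a chord tone.
It is approached by step down from A and left by step down to F.
Step in, step out in the same direction — a passing tone.

Passing tone.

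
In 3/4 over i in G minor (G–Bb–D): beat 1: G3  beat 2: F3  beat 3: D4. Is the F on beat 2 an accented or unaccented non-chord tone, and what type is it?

The harmony at that moment is G minor triad (G, Bb, D); F3 is not a chord tone.
It is approached by step down from G3 and left by leap up to D4.
Step in, leap out — an escape tone.
It falls on a weak beat, so it is unaccented.

Unaccented escape tone.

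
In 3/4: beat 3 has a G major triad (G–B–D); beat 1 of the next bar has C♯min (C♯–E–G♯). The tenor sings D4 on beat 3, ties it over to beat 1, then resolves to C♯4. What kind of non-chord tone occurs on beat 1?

Suspension.

The harmony at that moment is C♯ minor triad (C♯, E, G♯); D4 is not a chord tone.
It is held over (the same pitch as the preceding D4) and left by step down to C♯4.
Held over from the previous chord and resolving down by step — a suspension.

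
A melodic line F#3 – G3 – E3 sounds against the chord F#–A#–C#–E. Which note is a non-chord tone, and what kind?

G3 is an escape tone.

The harmony at that moment is F# dominant seventh chord (F#, A#, C#, E); G3 is not a chord tone.
It is approached by step up from F#3 and left by leap down to E3.
Step in, leap out — an escape tone.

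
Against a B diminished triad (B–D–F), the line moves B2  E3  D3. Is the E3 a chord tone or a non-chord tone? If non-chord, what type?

The harmony at that moment is B diminished triad (B, D, F); E3 is not a chord tone.
It is approached by leap up from B2 and left by step down to D3.
Leap in, step out — an appoggiatura.

Non-chord tone — an appoggiatura.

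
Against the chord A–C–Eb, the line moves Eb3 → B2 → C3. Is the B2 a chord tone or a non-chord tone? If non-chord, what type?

The harmony at that moment is A diminished triad (A, C, Eb); B2 is not a chord tone.
It is approached by leap down from Eb3 and left by step up to C3.
Leap in, step out — an appoggiatura.

Non-chord tone — an appoggiatura.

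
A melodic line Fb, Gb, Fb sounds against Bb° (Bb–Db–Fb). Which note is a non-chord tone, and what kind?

The harmony at that moment is Bb diminished triad (Bb, Db, Fb); Gb is not a chord tone.
It is approached by step up from Fb and left by step down to Fb.
Step away and step back to the same note — a neighbor tone (upper neighbor).

Gb is a neighbor tone.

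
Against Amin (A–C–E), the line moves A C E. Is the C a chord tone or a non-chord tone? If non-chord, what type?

Chord tone (the third of A minor triad).

A minor triad contains A, C, E; C is the third, so it is a chord tone.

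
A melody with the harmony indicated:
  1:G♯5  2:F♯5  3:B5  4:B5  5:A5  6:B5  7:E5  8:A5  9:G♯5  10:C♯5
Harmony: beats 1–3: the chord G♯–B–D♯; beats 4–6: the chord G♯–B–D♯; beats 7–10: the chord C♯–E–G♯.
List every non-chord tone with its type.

F♯5 (beat 2) — escape tone; A5 (beat 5) — neighbor tone; A5 (beat 8) — appoggiatura.

The harmony at that moment is G♯ minor triad (G♯, B, D♯); F♯5 is not a chord tone.
It is approached by step down from G♯5 and left by leap up to B5.
Step in, leap out — an escape tone.
The harmony at that moment is G♯ minor triad (G♯, B, D♯); A5 is not a chord tone.
It is approached by step down from B5 and left by step up to B5.
Step away and step back to the same note — a neighbor tone (lower neighbor).
The harmony at that moment is C♯ minor triad (C♯, E, G♯); A5 is not a chord tone.
It is approached by leap up from E5 and left by step down to G♯5.
Leap in, step out — an appoggiatura.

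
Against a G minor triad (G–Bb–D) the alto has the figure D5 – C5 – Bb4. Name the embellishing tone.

The harmony at that moment is G minor triad (G, Bb, D); C5 is not a chord tone.
It is approached by step down from D5 and left by step down to Bb4.
Step in, step out in the same direction — a passing tone.

C5 is a passing tone.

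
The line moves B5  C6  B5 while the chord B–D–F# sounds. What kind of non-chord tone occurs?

C6 is a neighbor tone.

The harmony at that moment is B minor triad (B, D, F#); C6 is not a chord tone.
It is approached by step up from B5 and left by step down to B5.
Step away and step back to the same note — a neighbor tone (upper neighbor).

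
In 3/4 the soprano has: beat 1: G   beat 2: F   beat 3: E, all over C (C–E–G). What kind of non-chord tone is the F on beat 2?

The harmony at that moment is C major triad (C, E, G); F is not a chord tone.
It is approached by step down from G and left by step down to E.
Step in, step out in the same direction — a passing tone.

Passing tone.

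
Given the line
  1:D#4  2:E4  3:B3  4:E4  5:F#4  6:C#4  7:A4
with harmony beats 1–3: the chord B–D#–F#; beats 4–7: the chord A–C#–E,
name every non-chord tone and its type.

E4 (beat 2) — escape tone; F#4 (beat 5) — escape tone.

The harmony at that moment is B major triad (B, D#, F#); E4 is not a chord tone.
It is approached by step up from D#4 and left by leap down to B3.
Step in, leap out — an escape tone.
The harmony at that moment is A major triad (A, C#, E); F#4 is not a chord tone.
It is approached by step up from E4 and left by leap down to C#4.
Step in, leap out — an escape tone.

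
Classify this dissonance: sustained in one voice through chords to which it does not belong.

Approach: none. Departure: none — a single pitch is sustained while the chords change around it, passing through harmonies that do not contain it.
No melodic motion at all; the dissonance is created entirely by the moving harmonies against the stationary note — a pedal tone (pedal point).

Pedal tone.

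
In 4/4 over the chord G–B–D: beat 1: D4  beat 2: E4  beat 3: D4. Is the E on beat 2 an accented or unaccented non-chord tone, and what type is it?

Unaccented neighbor tone.

The harmony at that moment is G major triad (G, B, D); E4 is not a chord tone.
It is approached by step up from D4 and left by step down to D4.
Step away and step back to the same note — a neighbor tone (upper neighbor).
It falls on a weak beat, so it is unaccented.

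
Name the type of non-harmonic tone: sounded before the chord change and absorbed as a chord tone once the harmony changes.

Anticipation.

Approach: ahead of the chord change (typically by step), so it is dissonant against the current harmony. Departure: none — the same pitch is restated or held and is a chord tone of the new harmony.
Dissonant first, consonant once the harmony catches up: the note simply arrives early — an anticipation. (The reverse timing, consonant first and dissonant after the change, would be a suspension or retardation.)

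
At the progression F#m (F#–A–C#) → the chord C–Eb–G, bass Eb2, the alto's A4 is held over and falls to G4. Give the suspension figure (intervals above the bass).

4–3 suspension.

At the second chord the bass is Eb2. The suspended A4 lies a fourth above the bass; after resolving down by step to G4, the interval above the bass becomes a third.
Suspension figures are named by those two intervals: 4–3.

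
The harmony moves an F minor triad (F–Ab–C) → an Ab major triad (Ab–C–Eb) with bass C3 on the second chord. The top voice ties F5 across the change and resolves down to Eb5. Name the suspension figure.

At the second chord the bass is C3. The suspended F5 lies a fourth above the bass; after resolving down by step to Eb5, the interval above the bass becomes a third.
Suspension figures are named by those two intervals: 4–3.

4–3 suspension.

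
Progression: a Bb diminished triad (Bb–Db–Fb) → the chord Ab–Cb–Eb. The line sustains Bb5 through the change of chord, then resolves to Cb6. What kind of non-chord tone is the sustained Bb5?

Bb5 is a retardation.

The harmony at that moment is Ab minor triad (Ab, Cb, Eb); Bb5 is not a chord tone.
It is held over (the same pitch as the preceding Bb5) and left by step up to Cb6.
Held over from the previous chord and resolving up by step — a retardation.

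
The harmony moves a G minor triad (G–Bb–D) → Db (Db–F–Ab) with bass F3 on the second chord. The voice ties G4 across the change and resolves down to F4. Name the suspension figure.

9–8 suspension.

At the second chord the bass is F3. The suspended G4 lies a ninth above the bass; after resolving down by step to F4, the interval above the bass becomes an octave.
Suspension figures are named by those two intervals: 9–8.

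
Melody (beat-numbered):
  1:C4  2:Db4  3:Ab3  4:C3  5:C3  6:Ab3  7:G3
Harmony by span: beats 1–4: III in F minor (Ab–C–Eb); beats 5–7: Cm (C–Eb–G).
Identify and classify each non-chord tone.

Db4 (beat 2) — escape tone; Ab3 (beat 6) — appoggiatura.

The harmony at that moment is Ab major triad (Ab, C, Eb); Db4 is not a chord tone.
It is approached by step up from C4 and left by leap down to Ab3.
Step in, leap out — an escape tone.
The harmony at that moment is C minor triad (C, Eb, G); Ab3 is not a chord tone.
It is approached by leap up from C3 and left by step down to G3.
Leap in, step out — an appoggiatura.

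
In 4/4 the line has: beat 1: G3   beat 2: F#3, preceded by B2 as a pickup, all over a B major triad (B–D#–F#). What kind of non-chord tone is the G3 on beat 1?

The harmony at that moment is B major triad (B, D#, F#); G3 is not a chord tone.
It is approached by leap up from B2 and left by step down to F#3.
Leap in, step out, metrically accented — an appoggiatura.

Appoggiatura.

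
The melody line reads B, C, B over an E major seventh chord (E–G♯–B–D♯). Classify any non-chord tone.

C is a neighbor tone.

The harmony at that moment is E major seventh chord (E, G♯, B, D♯); C is not a chord tone.
It is approached by step up from B and left by step down to B.
Step away and step back to the same note — a neighbor tone (upper neighbor).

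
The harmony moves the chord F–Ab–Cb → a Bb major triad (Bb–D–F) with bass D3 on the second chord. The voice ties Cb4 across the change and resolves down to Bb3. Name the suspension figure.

At the second chord the bass is D3. The suspended Cb4 lies a seventh above the bass; after resolving down by step to Bb3, the interval above the bass becomes a sixth.
Suspension figures are named by those two intervals: 7–6.

7–6 suspension.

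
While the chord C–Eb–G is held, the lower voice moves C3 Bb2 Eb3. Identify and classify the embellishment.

Bb2 is an escape tone.

The harmony at that moment is C minor triad (C, Eb, G); Bb2 is not a chord tone.
It is approached by step down from C3 and left by leap up to Eb3.
Step in, leap out — an escape tone.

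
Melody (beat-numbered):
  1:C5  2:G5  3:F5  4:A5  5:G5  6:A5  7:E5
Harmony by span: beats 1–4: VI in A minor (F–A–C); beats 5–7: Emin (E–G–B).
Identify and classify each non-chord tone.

The harmony at that moment is F major triad (F, A, C); G5 is not a chord tone.
It is approached by leap up from C5 and left by step down to F5.
Leap in, step out — an appoggiatura.
The harmony at that moment is E minor triad (E, G, B); A5 is not a chord tone.
It is approached by step up from G5 and left by leap down to E5.
Step in, leap out — an escape tone.

G5 (beat 2) — appoggiatura; A5 (beat 6) — escape tone.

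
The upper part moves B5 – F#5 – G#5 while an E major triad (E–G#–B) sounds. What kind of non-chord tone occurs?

The harmony at that moment is E major triad (E, G#, B); F#5 is not a chord tone.
It is approached by leap down from B5 and left by step up to G#5.
Leap in, step out — an appoggiatura.

F#5 is an appoggiatura.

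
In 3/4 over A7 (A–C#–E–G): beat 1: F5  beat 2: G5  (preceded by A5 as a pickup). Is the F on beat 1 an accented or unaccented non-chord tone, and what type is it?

Accented appoggiatura.

The harmony at that moment is A dominant seventh chord (A, C#, E, G); F5 is not a chord tone.
It is approached by leap down from A5 and left by step up to G5.
Leap in, step out — an appoggiatura.
It falls on the downbeat, so it is accented.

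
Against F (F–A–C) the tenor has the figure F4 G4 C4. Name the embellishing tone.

G4 is an escape tone.

The harmony at that moment is F major triad (F, A, C); G4 is not a chord tone.
It is approached by step up from F4 and left by leap down to C4.
Step in, leap out — an escape tone.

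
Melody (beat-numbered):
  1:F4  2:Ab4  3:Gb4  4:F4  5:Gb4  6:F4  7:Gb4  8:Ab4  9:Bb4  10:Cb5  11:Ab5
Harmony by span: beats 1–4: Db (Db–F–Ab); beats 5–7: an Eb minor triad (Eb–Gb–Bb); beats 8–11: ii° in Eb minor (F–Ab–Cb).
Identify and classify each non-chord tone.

The harmony at that moment is Db major triad (Db, F, Ab); Gb4 is not a chord tone.
It is approached by step down from Ab4 and left by step down to F4.
Step in, step out in the same direction — a passing tone.
The harmony at that moment is Eb minor triad (Eb, Gb, Bb); F4 is not a chord tone.
It is approached by step down from Gb4 and left by step up to Gb4.
Step away and step back to the same note — a neighbor tone (lower neighbor).
The harmony at that moment is F diminished triad (F, Ab, Cb); Bb4 is not a chord tone.
It is approached by step up from Ab4 and left by step up to Cb5.
Step in, step out in the same direction — a passing tone.

Gb4 (beat 3) — passing tone; F4 (beat 6) — neighbor tone; Bb4 (beat 9) — passing tone.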